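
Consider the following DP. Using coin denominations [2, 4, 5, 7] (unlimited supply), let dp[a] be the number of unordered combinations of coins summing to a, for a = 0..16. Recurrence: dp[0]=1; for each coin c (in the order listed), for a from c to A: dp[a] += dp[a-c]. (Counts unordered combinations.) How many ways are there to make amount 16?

after  coin     0     1     2     3     4     5     6     7     8     9    10    11    12    13    14    15    16
          2     1     0     1     0     1     0     1     0     1     0     1     0     1     0     1     0     1
          4     1     0     1     0     2     0     2     0     3     0     3     0     4     0     4     0     5
          5     1     0     1     0     2     1     2     1     3     2     4     2     5     3     6     4     7
          7     1     0     1     0     2     1     2     2     3     3     4     4     6     5     8     7    10

10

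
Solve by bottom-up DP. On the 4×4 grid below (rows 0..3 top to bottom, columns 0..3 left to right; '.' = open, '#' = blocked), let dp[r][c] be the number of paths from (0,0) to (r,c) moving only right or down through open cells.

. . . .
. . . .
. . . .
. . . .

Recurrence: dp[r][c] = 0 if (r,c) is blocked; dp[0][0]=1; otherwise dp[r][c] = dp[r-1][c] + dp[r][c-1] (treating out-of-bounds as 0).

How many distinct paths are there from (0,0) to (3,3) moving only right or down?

20

r\c   0   1   2   3
  0   1   1   1   1
  1   1   2   3   4
  2   1   3   6  10
  3   1   4  10  20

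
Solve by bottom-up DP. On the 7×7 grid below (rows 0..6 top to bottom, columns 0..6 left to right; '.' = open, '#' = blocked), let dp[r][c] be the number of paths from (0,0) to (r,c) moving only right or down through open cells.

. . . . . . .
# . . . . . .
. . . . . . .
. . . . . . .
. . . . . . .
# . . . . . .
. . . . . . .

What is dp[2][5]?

15

r\c   0   1   2   3   4   5   6
  0   1   1   1   1   1   1   1
  1   0   1   2   3   4   5   6
  2   0   1   3   6  10  15  21
  3   0   1   4  10  20  35  56
  4   0   1   5  15  35  70 126
  5   0   1   6  21  56 126 252
  6   0   1   7  28  84 210 462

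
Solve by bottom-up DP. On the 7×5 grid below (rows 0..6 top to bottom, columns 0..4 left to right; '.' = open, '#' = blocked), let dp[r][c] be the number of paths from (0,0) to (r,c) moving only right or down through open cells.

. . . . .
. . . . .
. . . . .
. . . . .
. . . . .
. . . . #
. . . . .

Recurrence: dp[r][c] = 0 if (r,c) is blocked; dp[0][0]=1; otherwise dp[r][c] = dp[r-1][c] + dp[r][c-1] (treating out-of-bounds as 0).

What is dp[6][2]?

r\c   0   1   2   3   4
  0   1   1   1   1   1
  1   1   2   3   4   5
  2   1   3   6  10  15
  3   1   4  10  20  35
  4   1   5  15  35  70
  5   1   6  21  56   0
  6   1   7  28  84  84

28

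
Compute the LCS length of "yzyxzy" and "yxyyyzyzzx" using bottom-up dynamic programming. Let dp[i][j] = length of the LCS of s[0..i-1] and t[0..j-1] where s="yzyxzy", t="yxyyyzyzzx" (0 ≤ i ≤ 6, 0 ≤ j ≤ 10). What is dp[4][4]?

2

   ''  y  x  y  y  y  z  y  z  z  x
''  0  0  0  0  0  0  0  0  0  0  0
 y  0  1  1  1  1  1  1  1  1  1  1
 z  0  1  1  1  1  1  2  2  2  2  2
 y  0  1  1  2  2  2  2  3  3  3  3
 x  0  1  2  2  2  2  2  3  3  3  4
 z  0  1  2  2  2  2  3  3  4  4  4
 y  0  1  2  3  3  3  3  4  4  4  4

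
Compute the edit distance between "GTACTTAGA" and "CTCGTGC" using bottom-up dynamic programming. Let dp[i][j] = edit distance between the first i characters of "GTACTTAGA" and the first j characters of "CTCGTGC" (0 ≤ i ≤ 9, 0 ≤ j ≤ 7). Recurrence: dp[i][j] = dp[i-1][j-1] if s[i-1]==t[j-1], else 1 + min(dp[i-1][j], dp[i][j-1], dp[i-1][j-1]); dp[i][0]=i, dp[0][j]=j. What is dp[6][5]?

   ''  C  T  C  G  T  G  C
''  0  1  2  3  4  5  6  7
 G  1  1  2  3  3  4  5  6
 T  2  2  1  2  3  3  4  5
 A  3  3  2  2  3  4  4  5
 C  4  3  3  2  3  4  5  4
 T  5  4  3  3  3  3  4  5
 T  6  5  4  4  4  3  4  5
 A  7  6  5  5  5  4  4  5
 G  8  7  6  6  5  5  4  5
 A  9  8  7  7  6  6  5  5

3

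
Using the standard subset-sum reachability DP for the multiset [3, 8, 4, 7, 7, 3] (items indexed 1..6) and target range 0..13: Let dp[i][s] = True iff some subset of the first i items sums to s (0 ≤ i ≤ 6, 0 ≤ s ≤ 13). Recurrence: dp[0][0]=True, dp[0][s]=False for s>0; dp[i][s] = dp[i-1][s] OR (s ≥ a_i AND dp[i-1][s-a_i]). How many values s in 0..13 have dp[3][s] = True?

7

i\s   0   1   2   3   4   5   6   7   8   9  10  11  12  13
  0   T   F   F   F   F   F   F   F   F   F   F   F   F   F
  1   T   F   F   T   F   F   F   F   F   F   F   F   F   F
  2   T   F   F   T   F   F   F   F   T   F   F   T   F   F
  3   T   F   F   T   T   F   F   T   T   F   F   T   T   F
  4   T   F   F   T   T   F   F   T   T   F   T   T   T   F
  5   T   F   F   T   T   F   F   T   T   F   T   T   T   F
  6   T   F   F   T   T   F   T   T   T   F   T   T   T   T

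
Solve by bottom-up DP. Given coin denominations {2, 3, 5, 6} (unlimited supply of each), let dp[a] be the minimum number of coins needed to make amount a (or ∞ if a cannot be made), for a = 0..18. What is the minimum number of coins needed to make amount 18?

3

 a  0  1  2  3  4  5  6  7  8  9 10 11 12 13 14 15 16 17 18
dp  0  -  1  1  2  1  1  2  2  2  2  2  2  3  3  3  3  3  3
(- denotes ∞ / unreachable)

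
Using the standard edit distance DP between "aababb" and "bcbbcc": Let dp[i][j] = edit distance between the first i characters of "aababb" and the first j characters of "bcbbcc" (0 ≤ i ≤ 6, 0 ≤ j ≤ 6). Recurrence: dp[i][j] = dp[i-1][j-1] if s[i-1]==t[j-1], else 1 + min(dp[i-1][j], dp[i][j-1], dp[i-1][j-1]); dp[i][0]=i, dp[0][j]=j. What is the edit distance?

5

   ''  b  c  b  b  c  c
''  0  1  2  3  4  5  6
 a  1  1  2  3  4  5  6
 a  2  2  2  3  4  5  6
 b  3  2  3  2  3  4  5
 a  4  3  3  3  3  4  5
 b  5  4  4  3  3  4  5
 b  6  5  5  4  3  4  5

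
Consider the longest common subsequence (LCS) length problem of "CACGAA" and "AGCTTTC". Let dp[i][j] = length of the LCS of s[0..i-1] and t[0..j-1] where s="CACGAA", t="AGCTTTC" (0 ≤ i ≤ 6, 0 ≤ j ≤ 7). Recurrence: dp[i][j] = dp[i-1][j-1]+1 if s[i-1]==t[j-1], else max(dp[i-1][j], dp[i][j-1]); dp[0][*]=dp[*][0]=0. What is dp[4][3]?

   ''  A  G  C  T  T  T  C
''  0  0  0  0  0  0  0  0
 C  0  0  0  1  1  1  1  1
 A  0  1  1  1  1  1  1  1
 C  0  1  1  2  2  2  2  2
 G  0  1  2  2  2  2  2  2
 A  0  1  2  2  2  2  2  2
 A  0  1  2  2  2  2  2  2

2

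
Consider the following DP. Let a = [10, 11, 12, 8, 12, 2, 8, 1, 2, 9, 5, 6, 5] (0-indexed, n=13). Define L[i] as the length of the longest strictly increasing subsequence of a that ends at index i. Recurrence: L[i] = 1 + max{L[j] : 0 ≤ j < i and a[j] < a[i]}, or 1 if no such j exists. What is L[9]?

   i    0    1    2    3    4    5    6    7    8    9   10   11   12
a[i]   10   11   12    8   12    2    8    1    2    9    5    6    5
L[i]    1    2    3    1    3    1    2    1    2    3    3    4    3

3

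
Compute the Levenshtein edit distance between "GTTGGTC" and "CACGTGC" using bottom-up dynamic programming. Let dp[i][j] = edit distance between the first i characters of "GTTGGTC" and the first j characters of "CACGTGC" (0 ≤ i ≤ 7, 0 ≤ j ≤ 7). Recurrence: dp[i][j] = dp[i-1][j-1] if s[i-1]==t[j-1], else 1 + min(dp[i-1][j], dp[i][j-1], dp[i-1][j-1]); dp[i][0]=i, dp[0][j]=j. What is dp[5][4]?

   ''  C  A  C  G  T  G  C
''  0  1  2  3  4  5  6  7
 G  1  1  2  3  3  4  5  6
 T  2  2  2  3  4  3  4  5
 T  3  3  3  3  4  4  4  5
 G  4  4  4  4  3  4  4  5
 G  5  5  5  5  4  4  4  5
 T  6  6  6  6  5  4  5  5
 C  7  6  7  6  6  5  5  5

4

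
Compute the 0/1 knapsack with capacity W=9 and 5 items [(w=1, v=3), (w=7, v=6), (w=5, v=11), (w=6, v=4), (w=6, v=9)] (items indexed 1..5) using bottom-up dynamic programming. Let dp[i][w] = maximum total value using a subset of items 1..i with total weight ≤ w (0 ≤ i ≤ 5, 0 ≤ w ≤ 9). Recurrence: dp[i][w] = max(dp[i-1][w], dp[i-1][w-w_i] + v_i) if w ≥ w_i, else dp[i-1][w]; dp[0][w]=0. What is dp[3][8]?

i\w   0   1   2   3   4   5   6   7   8   9
  0   0   0   0   0   0   0   0   0   0   0
  1   0   3   3   3   3   3   3   3   3   3
  2   0   3   3   3   3   3   3   6   9   9
  3   0   3   3   3   3  11  14  14  14  14
  4   0   3   3   3   3  11  14  14  14  14
  5   0   3   3   3   3  11  14  14  14  14

14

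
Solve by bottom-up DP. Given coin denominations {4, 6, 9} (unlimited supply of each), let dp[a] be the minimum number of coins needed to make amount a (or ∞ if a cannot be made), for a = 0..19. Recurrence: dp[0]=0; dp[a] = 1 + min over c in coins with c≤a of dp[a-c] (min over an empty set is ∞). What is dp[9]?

 a  0  1  2  3  4  5  6  7  8  9 10 11 12 13 14 15 16 17 18 19
dp  0  -  -  -  1  -  1  -  2  1  2  -  2  2  3  2  3  3  2  3
(- denotes ∞ / unreachable)

1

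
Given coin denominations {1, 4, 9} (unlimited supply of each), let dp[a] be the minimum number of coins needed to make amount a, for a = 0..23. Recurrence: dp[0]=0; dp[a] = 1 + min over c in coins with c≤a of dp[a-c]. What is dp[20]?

4

 a  0  1  2  3  4  5  6  7  8  9 10 11 12 13 14 15 16 17 18 19 20 21 22 23
dp  0  1  2  3  1  2  3  4  2  1  2  3  3  2  3  4  4  3  2  3  4  4  3  4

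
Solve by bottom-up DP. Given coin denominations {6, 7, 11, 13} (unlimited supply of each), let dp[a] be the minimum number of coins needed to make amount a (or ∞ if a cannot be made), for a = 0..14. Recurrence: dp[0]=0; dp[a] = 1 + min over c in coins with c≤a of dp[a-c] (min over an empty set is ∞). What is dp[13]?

 a  0  1  2  3  4  5  6  7  8  9 10 11 12 13 14
dp  0  -  -  -  -  -  1  1  -  -  -  1  2  1  2
(- denotes ∞ / unreachable)

1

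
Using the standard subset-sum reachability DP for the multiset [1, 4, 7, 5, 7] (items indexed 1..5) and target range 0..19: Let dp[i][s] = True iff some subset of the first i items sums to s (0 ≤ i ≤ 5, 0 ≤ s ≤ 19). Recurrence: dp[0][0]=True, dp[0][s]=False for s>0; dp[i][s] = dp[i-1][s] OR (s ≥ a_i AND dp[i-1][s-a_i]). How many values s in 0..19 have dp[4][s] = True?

i\s   0   1   2   3   4   5   6   7   8   9  10  11  12  13  14  15  16  17  18  19
  0   T   F   F   F   F   F   F   F   F   F   F   F   F   F   F   F   F   F   F   F
  1   T   T   F   F   F   F   F   F   F   F   F   F   F   F   F   F   F   F   F   F
  2   T   T   F   F   T   T   F   F   F   F   F   F   F   F   F   F   F   F   F   F
  3   T   T   F   F   T   T   F   T   T   F   F   T   T   F   F   F   F   F   F   F
  4   T   T   F   F   T   T   T   T   T   T   T   T   T   T   F   F   T   T   F   F
  5   T   T   F   F   T   T   T   T   T   T   T   T   T   T   T   T   T   T   T   T

14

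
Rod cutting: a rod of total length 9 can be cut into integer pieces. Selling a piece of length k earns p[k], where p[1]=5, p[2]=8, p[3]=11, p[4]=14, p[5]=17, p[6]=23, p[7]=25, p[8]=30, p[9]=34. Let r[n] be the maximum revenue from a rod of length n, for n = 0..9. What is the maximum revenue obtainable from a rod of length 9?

45

   n    0    1    2    3    4    5    6    7    8    9
r[n]    0    5   10   15   20   25   30   35   40   45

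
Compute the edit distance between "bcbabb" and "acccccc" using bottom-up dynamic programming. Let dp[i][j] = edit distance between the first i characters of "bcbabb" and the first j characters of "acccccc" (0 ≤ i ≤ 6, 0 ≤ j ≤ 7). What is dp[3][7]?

6

   ''  a  c  c  c  c  c  c
''  0  1  2  3  4  5  6  7
 b  1  1  2  3  4  5  6  7
 c  2  2  1  2  3  4  5  6
 b  3  3  2  2  3  4  5  6
 a  4  3  3  3  3  4  5  6
 b  5  4  4  4  4  4  5  6
 b  6  5  5  5  5  5  5  6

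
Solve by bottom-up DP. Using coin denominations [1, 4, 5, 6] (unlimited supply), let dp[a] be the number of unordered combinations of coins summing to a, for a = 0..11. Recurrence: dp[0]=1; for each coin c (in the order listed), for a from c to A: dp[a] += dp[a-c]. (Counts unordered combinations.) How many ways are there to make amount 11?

after  coin     0     1     2     3     4     5     6     7     8     9    10    11
          1     1     1     1     1     1     1     1     1     1     1     1     1
          4     1     1     1     1     2     2     2     2     3     3     3     3
          5     1     1     1     1     2     3     3     3     4     5     6     6
          6     1     1     1     1     2     3     4     4     5     6     8     9

9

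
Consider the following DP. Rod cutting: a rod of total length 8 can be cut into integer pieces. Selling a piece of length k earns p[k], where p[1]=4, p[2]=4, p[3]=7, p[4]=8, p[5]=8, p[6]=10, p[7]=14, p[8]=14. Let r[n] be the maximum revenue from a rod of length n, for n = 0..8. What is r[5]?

20

   n    0    1    2    3    4    5    6    7    8
r[n]    0    4    8   12   16   20   24   28   32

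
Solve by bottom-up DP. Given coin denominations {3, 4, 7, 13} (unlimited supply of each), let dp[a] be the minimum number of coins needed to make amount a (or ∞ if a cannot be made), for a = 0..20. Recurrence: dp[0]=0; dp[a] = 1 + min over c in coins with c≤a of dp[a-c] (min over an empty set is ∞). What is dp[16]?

 a  0  1  2  3  4  5  6  7  8  9 10 11 12 13 14 15 16 17 18 19 20
dp  0  -  -  1  1  -  2  1  2  3  2  2  3  1  2  3  2  2  3  3  2
(- denotes ∞ / unreachable)

2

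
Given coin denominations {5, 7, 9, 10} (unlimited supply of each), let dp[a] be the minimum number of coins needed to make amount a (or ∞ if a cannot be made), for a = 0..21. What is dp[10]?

 a  0  1  2  3  4  5  6  7  8  9 10 11 12 13 14 15 16 17 18 19 20 21
dp  0  -  -  -  -  1  -  1  -  1  1  -  2  -  2  2  2  2  2  2  2  3
(- denotes ∞ / unreachable)

1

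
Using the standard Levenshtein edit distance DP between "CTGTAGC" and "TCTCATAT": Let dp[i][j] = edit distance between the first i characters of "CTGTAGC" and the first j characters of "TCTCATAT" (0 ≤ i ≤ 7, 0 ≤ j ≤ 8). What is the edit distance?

5

   ''  T  C  T  C  A  T  A  T
''  0  1  2  3  4  5  6  7  8
 C  1  1  1  2  3  4  5  6  7
 T  2  1  2  1  2  3  4  5  6
 G  3  2  2  2  2  3  4  5  6
 T  4  3  3  2  3  3  3  4  5
 A  5  4  4  3  3  3  4  3  4
 G  6  5  5  4  4  4  4  4  4
 C  7  6  5  5  4  5  5  5  5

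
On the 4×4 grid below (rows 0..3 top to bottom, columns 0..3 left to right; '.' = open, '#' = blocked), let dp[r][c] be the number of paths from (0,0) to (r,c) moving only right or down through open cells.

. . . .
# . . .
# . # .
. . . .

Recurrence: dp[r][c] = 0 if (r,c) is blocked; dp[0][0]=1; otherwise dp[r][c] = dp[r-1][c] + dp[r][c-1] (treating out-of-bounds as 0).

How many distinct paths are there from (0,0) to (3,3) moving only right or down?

4

r\c   0   1   2   3
  0   1   1   1   1
  1   0   1   2   3
  2   0   1   0   3
  3   0   1   1   4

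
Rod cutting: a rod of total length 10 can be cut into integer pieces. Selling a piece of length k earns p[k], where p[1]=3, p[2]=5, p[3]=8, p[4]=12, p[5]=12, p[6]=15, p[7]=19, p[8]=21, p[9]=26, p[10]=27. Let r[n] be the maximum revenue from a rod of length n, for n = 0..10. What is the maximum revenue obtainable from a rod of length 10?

   n    0    1    2    3    4    5    6    7    8    9   10
r[n]    0    3    6    9   12   15   18   21   24   27   30

30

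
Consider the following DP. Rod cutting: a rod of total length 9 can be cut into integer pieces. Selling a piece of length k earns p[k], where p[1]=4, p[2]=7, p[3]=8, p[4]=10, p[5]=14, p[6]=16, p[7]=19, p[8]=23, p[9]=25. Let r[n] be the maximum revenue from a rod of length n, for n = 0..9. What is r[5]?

   n    0    1    2    3    4    5    6    7    8    9
r[n]    0    4    8   12   16   20   24   28   32   36

20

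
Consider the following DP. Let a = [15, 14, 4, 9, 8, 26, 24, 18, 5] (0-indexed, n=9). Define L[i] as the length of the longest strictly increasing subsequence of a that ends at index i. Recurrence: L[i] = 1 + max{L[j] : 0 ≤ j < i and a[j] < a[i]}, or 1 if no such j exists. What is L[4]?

   i    0    1    2    3    4    5    6    7    8
a[i]   15   14    4    9    8   26   24   18    5
L[i]    1    1    1    2    2    3    3    3    2

2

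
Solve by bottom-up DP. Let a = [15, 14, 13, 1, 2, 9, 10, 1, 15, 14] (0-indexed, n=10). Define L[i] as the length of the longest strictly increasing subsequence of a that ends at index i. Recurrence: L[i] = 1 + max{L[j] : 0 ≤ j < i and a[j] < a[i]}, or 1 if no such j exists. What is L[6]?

   i    0    1    2    3    4    5    6    7    8    9
a[i]   15   14   13    1    2    9   10    1   15   14
L[i]    1    1    1    1    2    3    4    1    5    5

4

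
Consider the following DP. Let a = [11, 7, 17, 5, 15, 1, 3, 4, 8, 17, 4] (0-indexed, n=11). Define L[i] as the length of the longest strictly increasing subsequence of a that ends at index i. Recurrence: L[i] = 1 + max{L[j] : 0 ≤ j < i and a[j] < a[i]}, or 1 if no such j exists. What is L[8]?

4

   i    0    1    2    3    4    5    6    7    8    9   10
a[i]   11    7   17    5   15    1    3    4    8   17    4
L[i]    1    1    2    1    2    1    2    3    4    5    3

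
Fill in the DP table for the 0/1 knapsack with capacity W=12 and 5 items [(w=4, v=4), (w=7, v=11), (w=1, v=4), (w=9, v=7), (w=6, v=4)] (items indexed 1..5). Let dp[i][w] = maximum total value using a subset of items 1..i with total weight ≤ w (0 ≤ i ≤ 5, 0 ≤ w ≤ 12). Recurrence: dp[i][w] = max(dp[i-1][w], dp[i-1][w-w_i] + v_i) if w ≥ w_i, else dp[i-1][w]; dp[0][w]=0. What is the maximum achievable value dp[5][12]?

19

i\w   0   1   2   3   4   5   6   7   8   9  10  11  12
  0   0   0   0   0   0   0   0   0   0   0   0   0   0
  1   0   0   0   0   4   4   4   4   4   4   4   4   4
  2   0   0   0   0   4   4   4  11  11  11  11  15  15
  3   0   4   4   4   4   8   8  11  15  15  15  15  19
  4   0   4   4   4   4   8   8  11  15  15  15  15  19
  5   0   4   4   4   4   8   8  11  15  15  15  15  19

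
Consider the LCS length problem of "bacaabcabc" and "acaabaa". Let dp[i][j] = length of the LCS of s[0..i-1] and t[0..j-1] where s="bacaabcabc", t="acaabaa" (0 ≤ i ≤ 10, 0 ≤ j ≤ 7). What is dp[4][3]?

3

   ''  a  c  a  a  b  a  a
''  0  0  0  0  0  0  0  0
 b  0  0  0  0  0  1  1  1
 a  0  1  1  1  1  1  2  2
 c  0  1  2  2  2  2  2  2
 a  0  1  2  3  3  3  3  3
 a  0  1  2  3  4  4  4  4
 b  0  1  2  3  4  5  5  5
 c  0  1  2  3  4  5  5  5
 a  0  1  2  3  4  5  6  6
 b  0  1  2  3  4  5  6  6
 c  0  1  2  3  4  5  6  6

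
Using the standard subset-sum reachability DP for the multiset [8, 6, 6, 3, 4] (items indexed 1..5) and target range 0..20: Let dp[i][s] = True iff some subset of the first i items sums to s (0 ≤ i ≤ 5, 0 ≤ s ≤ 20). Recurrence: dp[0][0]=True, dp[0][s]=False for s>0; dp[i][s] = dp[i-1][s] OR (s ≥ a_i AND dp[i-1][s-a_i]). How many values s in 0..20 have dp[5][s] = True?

i\s   0   1   2   3   4   5   6   7   8   9  10  11  12  13  14  15  16  17  18  19  20
  0   T   F   F   F   F   F   F   F   F   F   F   F   F   F   F   F   F   F   F   F   F
  1   T   F   F   F   F   F   F   F   T   F   F   F   F   F   F   F   F   F   F   F   F
  2   T   F   F   F   F   F   T   F   T   F   F   F   F   F   T   F   F   F   F   F   F
  3   T   F   F   F   F   F   T   F   T   F   F   F   T   F   T   F   F   F   F   F   T
  4   T   F   F   T   F   F   T   F   T   T   F   T   T   F   T   T   F   T   F   F   T
  5   T   F   F   T   T   F   T   T   T   T   T   T   T   T   T   T   T   T   T   T   T

18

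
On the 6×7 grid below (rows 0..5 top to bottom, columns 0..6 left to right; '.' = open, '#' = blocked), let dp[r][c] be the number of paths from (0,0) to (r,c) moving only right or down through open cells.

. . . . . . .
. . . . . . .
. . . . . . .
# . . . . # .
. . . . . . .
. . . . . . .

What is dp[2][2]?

6

r\c   0   1   2   3   4   5   6
  0   1   1   1   1   1   1   1
  1   1   2   3   4   5   6   7
  2   1   3   6  10  15  21  28
  3   0   3   9  19  34   0  28
  4   0   3  12  31  65  65  93
  5   0   3  15  46 111 176 269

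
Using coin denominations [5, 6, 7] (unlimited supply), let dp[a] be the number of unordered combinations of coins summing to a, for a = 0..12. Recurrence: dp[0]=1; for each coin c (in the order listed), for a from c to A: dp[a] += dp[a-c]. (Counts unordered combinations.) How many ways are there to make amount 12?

2

after  coin     0     1     2     3     4     5     6     7     8     9    10    11    12
          5     1     0     0     0     0     1     0     0     0     0     1     0     0
          6     1     0     0     0     0     1     1     0     0     0     1     1     1
          7     1     0     0     0     0     1     1     1     0     0     1     1     2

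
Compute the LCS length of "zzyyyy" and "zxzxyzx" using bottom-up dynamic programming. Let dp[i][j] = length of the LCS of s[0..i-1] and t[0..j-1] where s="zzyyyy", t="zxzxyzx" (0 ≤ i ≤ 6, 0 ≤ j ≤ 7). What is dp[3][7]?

   ''  z  x  z  x  y  z  x
''  0  0  0  0  0  0  0  0
 z  0  1  1  1  1  1  1  1
 z  0  1  1  2  2  2  2  2
 y  0  1  1  2  2  3  3  3
 y  0  1  1  2  2  3  3  3
 y  0  1  1  2  2  3  3  3
 y  0  1  1  2  2  3  3  3

3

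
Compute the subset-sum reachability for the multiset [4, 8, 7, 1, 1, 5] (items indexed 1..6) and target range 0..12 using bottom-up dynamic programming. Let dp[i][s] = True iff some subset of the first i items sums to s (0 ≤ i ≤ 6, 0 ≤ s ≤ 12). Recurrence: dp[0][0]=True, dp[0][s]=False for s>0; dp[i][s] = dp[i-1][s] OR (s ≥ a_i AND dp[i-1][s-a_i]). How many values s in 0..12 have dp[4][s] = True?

9

i\s   0   1   2   3   4   5   6   7   8   9  10  11  12
  0   T   F   F   F   F   F   F   F   F   F   F   F   F
  1   T   F   F   F   T   F   F   F   F   F   F   F   F
  2   T   F   F   F   T   F   F   F   T   F   F   F   T
  3   T   F   F   F   T   F   F   T   T   F   F   T   T
  4   T   T   F   F   T   T   F   T   T   T   F   T   T
  5   T   T   T   F   T   T   T   T   T   T   T   T   T
  6   T   T   T   F   T   T   T   T   T   T   T   T   T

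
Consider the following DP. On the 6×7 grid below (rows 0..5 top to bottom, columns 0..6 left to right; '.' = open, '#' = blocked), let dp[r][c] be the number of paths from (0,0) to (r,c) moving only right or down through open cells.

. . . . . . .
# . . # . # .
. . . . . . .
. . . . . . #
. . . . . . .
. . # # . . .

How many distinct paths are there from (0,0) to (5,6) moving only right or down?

r\c   0   1   2   3   4   5   6
  0   1   1   1   1   1   1   1
  1   0   1   2   0   1   0   1
  2   0   1   3   3   4   4   5
  3   0   1   4   7  11  15   0
  4   0   1   5  12  23  38  38
  5   0   1   0   0  23  61  99

99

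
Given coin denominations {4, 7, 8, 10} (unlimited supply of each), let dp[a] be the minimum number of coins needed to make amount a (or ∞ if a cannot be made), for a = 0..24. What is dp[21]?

3

 a  0  1  2  3  4  5  6  7  8  9 10 11 12 13 14 15 16 17 18 19 20 21 22 23 24
dp  0  -  -  -  1  -  -  1  1  -  1  2  2  -  2  2  2  2  2  3  2  3  3  3  3
(- denotes ∞ / unreachable)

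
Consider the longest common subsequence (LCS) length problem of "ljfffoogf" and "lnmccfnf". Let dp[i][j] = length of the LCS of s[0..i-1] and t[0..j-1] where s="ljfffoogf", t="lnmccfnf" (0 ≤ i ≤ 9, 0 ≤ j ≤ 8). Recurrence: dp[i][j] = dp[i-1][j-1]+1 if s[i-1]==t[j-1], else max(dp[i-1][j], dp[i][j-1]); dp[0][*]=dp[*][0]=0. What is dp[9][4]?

1

   ''  l  n  m  c  c  f  n  f
''  0  0  0  0  0  0  0  0  0
 l  0  1  1  1  1  1  1  1  1
 j  0  1  1  1  1  1  1  1  1
 f  0  1  1  1  1  1  2  2  2
 f  0  1  1  1  1  1  2  2  3
 f  0  1  1  1  1  1  2  2  3
 o  0  1  1  1  1  1  2  2  3
 o  0  1  1  1  1  1  2  2  3
 g  0  1  1  1  1  1  2  2  3
 f  0  1  1  1  1  1  2  2  3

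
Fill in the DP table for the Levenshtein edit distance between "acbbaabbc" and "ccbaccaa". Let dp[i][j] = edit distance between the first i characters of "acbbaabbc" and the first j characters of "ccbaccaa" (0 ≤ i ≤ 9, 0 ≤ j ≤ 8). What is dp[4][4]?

   ''  c  c  b  a  c  c  a  a
''  0  1  2  3  4  5  6  7  8
 a  1  1  2  3  3  4  5  6  7
 c  2  1  1  2  3  3  4  5  6
 b  3  2  2  1  2  3  4  5  6
 b  4  3  3  2  2  3  4  5  6
 a  5  4  4  3  2  3  4  4  5
 a  6  5  5  4  3  3  4  4  4
 b  7  6  6  5  4  4  4  5  5
 b  8  7  7  6  5  5  5  5  6
 c  9  8  7  7  6  5  5  6  6

2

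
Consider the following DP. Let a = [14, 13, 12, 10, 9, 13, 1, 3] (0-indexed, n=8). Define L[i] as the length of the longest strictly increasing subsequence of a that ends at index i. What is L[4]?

   i    0    1    2    3    4    5    6    7
a[i]   14   13   12   10    9   13    1    3
L[i]    1    1    1    1    1    2    1    2

1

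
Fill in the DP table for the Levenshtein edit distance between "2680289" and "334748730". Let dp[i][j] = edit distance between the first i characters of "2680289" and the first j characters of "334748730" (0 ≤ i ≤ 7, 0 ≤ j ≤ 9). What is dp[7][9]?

   ''  3  3  4  7  4  8  7  3  0
''  0  1  2  3  4  5  6  7  8  9
 2  1  1  2  3  4  5  6  7  8  9
 6  2  2  2  3  4  5  6  7  8  9
 8  3  3  3  3  4  5  5  6  7  8
 0  4  4  4  4  4  5  6  6  7  7
 2  5  5  5  5  5  5  6  7  7  8
 8  6  6  6  6  6  6  5  6  7  8
 9  7  7  7  7  7  7  6  6  7  8

8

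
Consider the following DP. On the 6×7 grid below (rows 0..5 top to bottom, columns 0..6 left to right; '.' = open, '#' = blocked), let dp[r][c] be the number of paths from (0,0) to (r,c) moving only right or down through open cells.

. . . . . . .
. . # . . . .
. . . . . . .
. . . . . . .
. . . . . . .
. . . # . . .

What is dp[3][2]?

r\c   0   1   2   3   4   5   6
  0   1   1   1   1   1   1   1
  1   1   2   0   1   2   3   4
  2   1   3   3   4   6   9  13
  3   1   4   7  11  17  26  39
  4   1   5  12  23  40  66 105
  5   1   6  18   0  40 106 211

7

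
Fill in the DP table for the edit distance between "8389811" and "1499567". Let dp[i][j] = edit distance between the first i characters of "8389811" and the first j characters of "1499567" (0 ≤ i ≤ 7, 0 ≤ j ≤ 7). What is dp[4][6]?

   ''  1  4  9  9  5  6  7
''  0  1  2  3  4  5  6  7
 8  1  1  2  3  4  5  6  7
 3  2  2  2  3  4  5  6  7
 8  3  3  3  3  4  5  6  7
 9  4  4  4  3  3  4  5  6
 8  5  5  5  4  4  4  5  6
 1  6  5  6  5  5  5  5  6
 1  7  6  6  6  6  6  6  6

5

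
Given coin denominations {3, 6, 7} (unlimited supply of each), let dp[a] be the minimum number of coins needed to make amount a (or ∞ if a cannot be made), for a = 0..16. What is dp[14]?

 a  0  1  2  3  4  5  6  7  8  9 10 11 12 13 14 15 16
dp  0  -  -  1  -  -  1  1  -  2  2  -  2  2  2  3  3
(- denotes ∞ / unreachable)

2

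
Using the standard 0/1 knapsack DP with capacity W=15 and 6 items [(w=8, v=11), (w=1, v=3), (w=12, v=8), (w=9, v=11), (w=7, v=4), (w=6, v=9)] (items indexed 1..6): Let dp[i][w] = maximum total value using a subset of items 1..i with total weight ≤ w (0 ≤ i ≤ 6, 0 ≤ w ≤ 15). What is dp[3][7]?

3

i\w   0   1   2   3   4   5   6   7   8   9  10  11  12  13  14  15
  0   0   0   0   0   0   0   0   0   0   0   0   0   0   0   0   0
  1   0   0   0   0   0   0   0   0  11  11  11  11  11  11  11  11
  2   0   3   3   3   3   3   3   3  11  14  14  14  14  14  14  14
  3   0   3   3   3   3   3   3   3  11  14  14  14  14  14  14  14
  4   0   3   3   3   3   3   3   3  11  14  14  14  14  14  14  14
  5   0   3   3   3   3   3   3   4  11  14  14  14  14  14  14  15
  6   0   3   3   3   3   3   9  12  12  14  14  14  14  14  20  23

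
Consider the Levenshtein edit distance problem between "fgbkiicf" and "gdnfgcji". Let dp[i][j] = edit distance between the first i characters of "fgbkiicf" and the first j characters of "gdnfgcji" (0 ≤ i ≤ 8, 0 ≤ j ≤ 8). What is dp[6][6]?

6

   ''  g  d  n  f  g  c  j  i
''  0  1  2  3  4  5  6  7  8
 f  1  1  2  3  3  4  5  6  7
 g  2  1  2  3  4  3  4  5  6
 b  3  2  2  3  4  4  4  5  6
 k  4  3  3  3  4  5  5  5  6
 i  5  4  4  4  4  5  6  6  5
 i  6  5  5  5  5  5  6  7  6
 c  7  6  6  6  6  6  5  6  7
 f  8  7  7  7  6  7  6  6  7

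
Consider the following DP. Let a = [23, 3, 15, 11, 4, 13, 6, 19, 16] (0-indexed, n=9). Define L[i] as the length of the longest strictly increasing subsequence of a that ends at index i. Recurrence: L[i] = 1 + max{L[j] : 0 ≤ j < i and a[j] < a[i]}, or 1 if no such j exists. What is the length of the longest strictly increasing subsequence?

4

   i    0    1    2    3    4    5    6    7    8
a[i]   23    3   15   11    4   13    6   19   16
L[i]    1    1    2    2    2    3    3    4    4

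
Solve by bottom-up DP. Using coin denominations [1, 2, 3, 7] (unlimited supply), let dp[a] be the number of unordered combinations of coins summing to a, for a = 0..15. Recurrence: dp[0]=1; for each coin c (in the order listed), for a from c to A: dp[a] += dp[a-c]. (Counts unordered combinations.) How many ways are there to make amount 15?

38

after  coin     0     1     2     3     4     5     6     7     8     9    10    11    12    13    14    15
          1     1     1     1     1     1     1     1     1     1     1     1     1     1     1     1     1
          2     1     1     2     2     3     3     4     4     5     5     6     6     7     7     8     8
          3     1     1     2     3     4     5     7     8    10    12    14    16    19    21    24    27
          7     1     1     2     3     4     5     7     9    11    14    17    20    24    28    33    38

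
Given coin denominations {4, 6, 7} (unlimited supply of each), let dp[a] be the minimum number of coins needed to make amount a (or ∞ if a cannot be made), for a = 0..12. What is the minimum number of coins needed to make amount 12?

2

 a  0  1  2  3  4  5  6  7  8  9 10 11 12
dp  0  -  -  -  1  -  1  1  2  -  2  2  2
(- denotes ∞ / unreachable)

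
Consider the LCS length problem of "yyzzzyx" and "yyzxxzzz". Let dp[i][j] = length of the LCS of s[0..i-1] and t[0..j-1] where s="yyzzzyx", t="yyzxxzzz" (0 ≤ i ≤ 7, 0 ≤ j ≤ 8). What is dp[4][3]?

   ''  y  y  z  x  x  z  z  z
''  0  0  0  0  0  0  0  0  0
 y  0  1  1  1  1  1  1  1  1
 y  0  1  2  2  2  2  2  2  2
 z  0  1  2  3  3  3  3  3  3
 z  0  1  2  3  3  3  4  4  4
 z  0  1  2  3  3  3  4  5  5
 y  0  1  2  3  3  3  4  5  5
 x  0  1  2  3  4  4  4  5  5

3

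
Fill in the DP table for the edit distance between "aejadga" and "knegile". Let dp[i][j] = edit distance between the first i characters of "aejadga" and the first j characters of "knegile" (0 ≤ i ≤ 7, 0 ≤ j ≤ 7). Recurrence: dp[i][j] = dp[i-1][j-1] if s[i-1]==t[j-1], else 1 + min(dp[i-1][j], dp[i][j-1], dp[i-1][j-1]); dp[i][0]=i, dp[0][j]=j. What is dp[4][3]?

   ''  k  n  e  g  i  l  e
''  0  1  2  3  4  5  6  7
 a  1  1  2  3  4  5  6  7
 e  2  2  2  2  3  4  5  6
 j  3  3  3  3  3  4  5  6
 a  4  4  4  4  4  4  5  6
 d  5  5  5  5  5  5  5  6
 g  6  6  6  6  5  6  6  6
 a  7  7  7  7  6  6  7  7

4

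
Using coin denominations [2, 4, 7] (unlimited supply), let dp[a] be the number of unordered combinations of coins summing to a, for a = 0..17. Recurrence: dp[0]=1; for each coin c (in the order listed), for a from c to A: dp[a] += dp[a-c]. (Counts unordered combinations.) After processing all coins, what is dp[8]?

after  coin     0     1     2     3     4     5     6     7     8     9    10    11    12    13    14    15    16    17
          2     1     0     1     0     1     0     1     0     1     0     1     0     1     0     1     0     1     0
          4     1     0     1     0     2     0     2     0     3     0     3     0     4     0     4     0     5     0
          7     1     0     1     0     2     0     2     1     3     1     3     2     4     2     5     3     6     3

3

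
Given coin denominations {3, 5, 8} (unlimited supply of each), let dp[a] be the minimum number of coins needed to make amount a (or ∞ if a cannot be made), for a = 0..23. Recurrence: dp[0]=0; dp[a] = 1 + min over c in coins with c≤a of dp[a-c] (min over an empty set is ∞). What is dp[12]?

 a  0  1  2  3  4  5  6  7  8  9 10 11 12 13 14 15 16 17 18 19 20 21 22 23
dp  0  -  -  1  -  1  2  -  1  3  2  2  4  2  3  3  2  4  3  3  4  3  4  4
(- denotes ∞ / unreachable)

4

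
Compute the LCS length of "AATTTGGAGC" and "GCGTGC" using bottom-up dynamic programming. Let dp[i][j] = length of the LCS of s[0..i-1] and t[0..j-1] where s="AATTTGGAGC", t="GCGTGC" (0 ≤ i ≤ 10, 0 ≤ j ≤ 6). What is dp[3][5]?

1

   ''  G  C  G  T  G  C
''  0  0  0  0  0  0  0
 A  0  0  0  0  0  0  0
 A  0  0  0  0  0  0  0
 T  0  0  0  0  1  1  1
 T  0  0  0  0  1  1  1
 T  0  0  0  0  1  1  1
 G  0  1  1  1  1  2  2
 G  0  1  1  2  2  2  2
 A  0  1  1  2  2  2  2
 G  0  1  1  2  2  3  3
 C  0  1  2  2  2  3  4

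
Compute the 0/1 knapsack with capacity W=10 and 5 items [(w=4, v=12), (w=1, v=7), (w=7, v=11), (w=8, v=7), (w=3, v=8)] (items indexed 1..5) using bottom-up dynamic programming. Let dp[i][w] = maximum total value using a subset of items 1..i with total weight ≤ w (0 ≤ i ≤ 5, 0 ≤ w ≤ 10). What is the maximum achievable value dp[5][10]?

i\w   0   1   2   3   4   5   6   7   8   9  10
  0   0   0   0   0   0   0   0   0   0   0   0
  1   0   0   0   0  12  12  12  12  12  12  12
  2   0   7   7   7  12  19  19  19  19  19  19
  3   0   7   7   7  12  19  19  19  19  19  19
  4   0   7   7   7  12  19  19  19  19  19  19
  5   0   7   7   8  15  19  19  20  27  27  27

27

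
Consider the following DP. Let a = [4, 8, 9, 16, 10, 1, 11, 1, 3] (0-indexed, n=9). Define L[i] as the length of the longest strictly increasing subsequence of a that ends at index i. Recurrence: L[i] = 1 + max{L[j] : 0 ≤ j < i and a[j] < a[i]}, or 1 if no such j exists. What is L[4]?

   i    0    1    2    3    4    5    6    7    8
a[i]    4    8    9   16   10    1   11    1    3
L[i]    1    2    3    4    4    1    5    1    2

4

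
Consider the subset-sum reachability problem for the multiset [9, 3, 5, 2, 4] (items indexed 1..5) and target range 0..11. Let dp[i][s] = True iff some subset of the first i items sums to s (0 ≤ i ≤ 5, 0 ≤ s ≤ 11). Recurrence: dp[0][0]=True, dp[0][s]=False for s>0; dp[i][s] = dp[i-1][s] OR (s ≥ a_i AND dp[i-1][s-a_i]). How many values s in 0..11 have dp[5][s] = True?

i\s   0   1   2   3   4   5   6   7   8   9  10  11
  0   T   F   F   F   F   F   F   F   F   F   F   F
  1   T   F   F   F   F   F   F   F   F   T   F   F
  2   T   F   F   T   F   F   F   F   F   T   F   F
  3   T   F   F   T   F   T   F   F   T   T   F   F
  4   T   F   T   T   F   T   F   T   T   T   T   T
  5   T   F   T   T   T   T   T   T   T   T   T   T

11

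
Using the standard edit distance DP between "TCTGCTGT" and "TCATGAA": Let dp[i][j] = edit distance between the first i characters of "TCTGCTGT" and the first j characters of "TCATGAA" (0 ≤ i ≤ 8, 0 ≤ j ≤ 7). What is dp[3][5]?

2

   ''  T  C  A  T  G  A  A
''  0  1  2  3  4  5  6  7
 T  1  0  1  2  3  4  5  6
 C  2  1  0  1  2  3  4  5
 T  3  2  1  1  1  2  3  4
 G  4  3  2  2  2  1  2  3
 C  5  4  3  3  3  2  2  3
 T  6  5  4  4  3  3  3  3
 G  7  6  5  5  4  3  4  4
 T  8  7  6  6  5  4  4  5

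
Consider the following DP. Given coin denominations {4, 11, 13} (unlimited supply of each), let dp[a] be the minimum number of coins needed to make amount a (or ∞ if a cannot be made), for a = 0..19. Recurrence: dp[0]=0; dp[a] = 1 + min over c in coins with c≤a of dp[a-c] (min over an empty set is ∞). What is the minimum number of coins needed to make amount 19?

3

 a  0  1  2  3  4  5  6  7  8  9 10 11 12 13 14 15 16 17 18 19
dp  0  -  -  -  1  -  -  -  2  -  -  1  3  1  -  2  4  2  -  3
(- denotes ∞ / unreachable)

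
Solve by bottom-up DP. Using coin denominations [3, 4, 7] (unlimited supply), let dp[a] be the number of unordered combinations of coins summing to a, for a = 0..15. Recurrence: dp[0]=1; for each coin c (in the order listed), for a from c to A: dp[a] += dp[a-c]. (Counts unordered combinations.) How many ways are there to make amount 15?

after  coin     0     1     2     3     4     5     6     7     8     9    10    11    12    13    14    15
          3     1     0     0     1     0     0     1     0     0     1     0     0     1     0     0     1
          4     1     0     0     1     1     0     1     1     1     1     1     1     2     1     1     2
          7     1     0     0     1     1     0     1     2     1     1     2     2     2     2     3     3

3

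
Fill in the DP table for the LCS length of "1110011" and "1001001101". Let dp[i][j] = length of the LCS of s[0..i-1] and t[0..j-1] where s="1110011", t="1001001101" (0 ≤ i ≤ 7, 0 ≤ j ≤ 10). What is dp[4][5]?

3

   ''  1  0  0  1  0  0  1  1  0  1
''  0  0  0  0  0  0  0  0  0  0  0
 1  0  1  1  1  1  1  1  1  1  1  1
 1  0  1  1  1  2  2  2  2  2  2  2
 1  0  1  1  1  2  2  2  3  3  3  3
 0  0  1  2  2  2  3  3  3  3  4  4
 0  0  1  2  3  3  3  4  4  4  4  4
 1  0  1  2  3  4  4  4  5  5  5  5
 1  0  1  2  3  4  4  4  5  6  6  6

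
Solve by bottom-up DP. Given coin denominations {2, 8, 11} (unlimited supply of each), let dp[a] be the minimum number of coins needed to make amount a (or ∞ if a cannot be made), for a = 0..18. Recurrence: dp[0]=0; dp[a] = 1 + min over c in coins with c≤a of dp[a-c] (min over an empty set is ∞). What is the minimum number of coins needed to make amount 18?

3

 a  0  1  2  3  4  5  6  7  8  9 10 11 12 13 14 15 16 17 18
dp  0  -  1  -  2  -  3  -  1  -  2  1  3  2  4  3  2  4  3
(- denotes ∞ / unreachable)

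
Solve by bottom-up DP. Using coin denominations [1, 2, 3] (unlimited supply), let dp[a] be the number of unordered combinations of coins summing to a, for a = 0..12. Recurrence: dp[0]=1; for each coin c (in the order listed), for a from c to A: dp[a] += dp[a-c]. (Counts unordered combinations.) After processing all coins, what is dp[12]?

after  coin     0     1     2     3     4     5     6     7     8     9    10    11    12
          1     1     1     1     1     1     1     1     1     1     1     1     1     1
          2     1     1     2     2     3     3     4     4     5     5     6     6     7
          3     1     1     2     3     4     5     7     8    10    12    14    16    19

19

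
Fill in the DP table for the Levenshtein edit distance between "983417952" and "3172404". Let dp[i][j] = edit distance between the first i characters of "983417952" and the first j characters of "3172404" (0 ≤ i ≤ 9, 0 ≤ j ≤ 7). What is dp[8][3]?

   ''  3  1  7  2  4  0  4
''  0  1  2  3  4  5  6  7
 9  1  1  2  3  4  5  6  7
 8  2  2  2  3  4  5  6  7
 3  3  2  3  3  4  5  6  7
 4  4  3  3  4  4  4  5  6
 1  5  4  3  4  5  5  5  6
 7  6  5  4  3  4  5  6  6
 9  7  6  5  4  4  5  6  7
 5  8  7  6  5  5  5  6  7
 2  9  8  7  6  5  6  6  7

5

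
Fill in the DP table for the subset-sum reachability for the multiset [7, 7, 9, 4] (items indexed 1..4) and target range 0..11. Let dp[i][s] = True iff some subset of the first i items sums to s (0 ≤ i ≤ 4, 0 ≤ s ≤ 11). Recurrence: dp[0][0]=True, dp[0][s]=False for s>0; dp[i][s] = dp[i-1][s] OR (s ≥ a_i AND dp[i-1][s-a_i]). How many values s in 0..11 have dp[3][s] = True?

i\s   0   1   2   3   4   5   6   7   8   9  10  11
  0   T   F   F   F   F   F   F   F   F   F   F   F
  1   T   F   F   F   F   F   F   T   F   F   F   F
  2   T   F   F   F   F   F   F   T   F   F   F   F
  3   T   F   F   F   F   F   F   T   F   T   F   F
  4   T   F   F   F   T   F   F   T   F   T   F   T

3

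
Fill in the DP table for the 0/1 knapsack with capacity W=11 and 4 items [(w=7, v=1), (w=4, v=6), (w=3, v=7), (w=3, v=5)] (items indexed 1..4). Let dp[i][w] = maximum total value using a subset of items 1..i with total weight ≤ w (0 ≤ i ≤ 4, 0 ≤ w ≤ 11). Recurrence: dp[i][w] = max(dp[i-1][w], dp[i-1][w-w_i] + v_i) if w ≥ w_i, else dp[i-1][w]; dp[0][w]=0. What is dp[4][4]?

i\w   0   1   2   3   4   5   6   7   8   9  10  11
  0   0   0   0   0   0   0   0   0   0   0   0   0
  1   0   0   0   0   0   0   0   1   1   1   1   1
  2   0   0   0   0   6   6   6   6   6   6   6   7
  3   0   0   0   7   7   7   7  13  13  13  13  13
  4   0   0   0   7   7   7  12  13  13  13  18  18

7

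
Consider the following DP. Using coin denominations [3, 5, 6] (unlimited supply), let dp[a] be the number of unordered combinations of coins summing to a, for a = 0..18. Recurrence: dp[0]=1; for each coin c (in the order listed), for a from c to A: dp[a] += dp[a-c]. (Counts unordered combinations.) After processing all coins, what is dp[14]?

after  coin     0     1     2     3     4     5     6     7     8     9    10    11    12    13    14    15    16    17    18
          3     1     0     0     1     0     0     1     0     0     1     0     0     1     0     0     1     0     0     1
          5     1     0     0     1     0     1     1     0     1     1     1     1     1     1     1     2     1     1     2
          6     1     0     0     1     0     1     2     0     1     2     1     2     3     1     2     4     2     3     5

2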